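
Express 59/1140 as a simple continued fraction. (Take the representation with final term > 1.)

59 = 0×1140 + 59
1140 = 19×59 + 19
59 = 3×19 + 2
19 = 9×2 + 1
2 = 2×1 + 0  (stop)
So 59/1140 = [0; 19, 3, 9, 2].

[0; 19, 3, 9, 2]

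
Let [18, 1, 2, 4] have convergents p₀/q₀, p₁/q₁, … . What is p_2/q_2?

Using pₖ = aₖpₖ₋₁ + pₖ₋₂, qₖ = aₖqₖ₋₁ + qₖ₋₂ (with p₋₁=1, p₋₂=0, q₋₁=0, q₋₂=1):
  k=0: a=18, p=18, q=1
  k=1: a=1, p=19, q=1
  k=2: a=2, p=56, q=3

56/3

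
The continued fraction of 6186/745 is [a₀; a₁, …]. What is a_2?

6186 = 8·745 + 226   →  a_0 = 8
745 = 3·226 + 67   →  a_1 = 3
226 = 3·67 + 25   →  a_2 = 3

3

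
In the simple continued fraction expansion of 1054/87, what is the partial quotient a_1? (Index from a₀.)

1054 = 12·87 + 10   →  a_0 = 12
87 = 8·10 + 7   →  a_1 = 8

8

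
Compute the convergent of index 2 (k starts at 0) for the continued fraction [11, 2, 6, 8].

149/13

Using pₖ = aₖpₖ₋₁ + pₖ₋₂, qₖ = aₖqₖ₋₁ + qₖ₋₂ (with p₋₁=1, p₋₂=0, q₋₁=0, q₋₂=1):
  k=0: a=11, p=11, q=1
  k=1: a=2, p=23, q=2
  k=2: a=6, p=149, q=13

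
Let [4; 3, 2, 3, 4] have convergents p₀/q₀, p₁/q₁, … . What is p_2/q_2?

Using pₖ = aₖpₖ₋₁ + pₖ₋₂, qₖ = aₖqₖ₋₁ + qₖ₋₂ (with p₋₁=1, p₋₂=0, q₋₁=0, q₋₂=1):
  k=0: a=4, p=4, q=1
  k=1: a=3, p=13, q=3
  k=2: a=2, p=30, q=7

30/7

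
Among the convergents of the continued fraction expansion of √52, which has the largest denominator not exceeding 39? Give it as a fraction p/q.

137/19

√52 = [7; 4, 1, 2, 1, 4, 14, …] (period length 6).
Convergents:
  p_0/q_0 = 7/1
  p_1/q_1 = 29/4
  p_2/q_2 = 36/5
  p_3/q_3 = 101/14
  p_4/q_4 = 137/19
  p_5/q_5 = 649/90
q_4 = 19 ≤ 39 < 90 = q_5, so the answer is 137/19.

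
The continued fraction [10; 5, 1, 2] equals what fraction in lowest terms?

Using pₖ = aₖpₖ₋₁ + pₖ₋₂ and qₖ = aₖqₖ₋₁ + qₖ₋₂:
  k=0: a=10, p=10, q=1
  k=1: a=5, p=51, q=5
  k=2: a=1, p=61, q=6
  k=3: a=2, p=173, q=17

173/17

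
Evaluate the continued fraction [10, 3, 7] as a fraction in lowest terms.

227/22

Using pₖ = aₖpₖ₋₁ + pₖ₋₂ and qₖ = aₖqₖ₋₁ + qₖ₋₂:
  k=0: a=10, p=10, q=1
  k=1: a=3, p=31, q=3
  k=2: a=7, p=227, q=22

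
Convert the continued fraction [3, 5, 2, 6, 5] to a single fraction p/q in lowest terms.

Fold from the inside: start with 5/1.
  6 + 1/5 = 31/5
  2 + 5/31 = 67/31
  5 + 31/67 = 366/67
  3 + 67/366 = 1165/366

1165/366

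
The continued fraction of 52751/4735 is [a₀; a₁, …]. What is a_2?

52751 = 11·4735 + 666   →  a_0 = 11
4735 = 7·666 + 73   →  a_1 = 7
666 = 9·73 + 9   →  a_2 = 9

9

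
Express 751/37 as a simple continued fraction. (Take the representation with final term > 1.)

751 = 20·37 + 11
37 = 3·11 + 4
11 = 2·4 + 3
4 = 1·3 + 1
3 = 3·1 + 0  (stop)
So 751/37 = [20; 3, 2, 1, 3].

[20; 3, 2, 1, 3]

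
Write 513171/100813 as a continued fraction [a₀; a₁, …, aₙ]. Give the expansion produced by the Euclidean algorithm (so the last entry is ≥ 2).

513171 = 5×100813 + 9106
100813 = 11×9106 + 647
9106 = 14×647 + 48
647 = 13×48 + 23
48 = 2×23 + 2
23 = 11×2 + 1
2 = 2×1 + 0  (stop)
So 513171/100813 = [5; 11, 14, 13, 2, 11, 2].

[5; 11, 14, 13, 2, 11, 2]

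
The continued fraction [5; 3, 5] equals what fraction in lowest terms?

85/16

Using pₖ = aₖpₖ₋₁ + pₖ₋₂ and qₖ = aₖqₖ₋₁ + qₖ₋₂:
  k=0: a=5, p=5, q=1
  k=1: a=3, p=16, q=3
  k=2: a=5, p=85, q=16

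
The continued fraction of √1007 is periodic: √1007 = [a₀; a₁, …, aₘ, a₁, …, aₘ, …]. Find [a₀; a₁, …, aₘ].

a₀ = ⌊√1007⌋ = 31.
With m₀=0, d₀=1 and mₖ₊₁ = dₖaₖ − mₖ, dₖ₊₁ = (n − mₖ₊₁²)/dₖ, aₖ₊₁ = ⌊(a₀+mₖ₊₁)/dₖ₊₁⌋:
  k=1: m=31, d=46, a=1
  k=2: m=15, d=17, a=2
  k=3: m=19, d=38, a=1
  k=4: m=19, d=17, a=2
  k=5: m=15, d=46, a=1
  k=6: m=31, d=1, a=62
d=1 and a=2a₀=62 at k=6, so the next step gives (m, d) = (31, 46) again — its k=1 value — and the period has length 6.

[31; 1, 2, 1, 2, 1, 62]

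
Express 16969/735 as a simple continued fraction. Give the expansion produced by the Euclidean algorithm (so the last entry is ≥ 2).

[23; 11, 2, 15, 2]

16969 = 23*735 + 64
735 = 11*64 + 31
64 = 2*31 + 2
31 = 15*2 + 1
2 = 2*1 + 0  (stop)
So 16969/735 = [23; 11, 2, 15, 2].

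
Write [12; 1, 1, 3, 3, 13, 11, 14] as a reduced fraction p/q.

Fold from the inside: start with 14/1.
  11 + 1/14 = 155/14
  13 + 14/155 = 2029/155
  3 + 155/2029 = 6242/2029
  3 + 2029/6242 = 20755/6242
  1 + 6242/20755 = 26997/20755
  1 + 20755/26997 = 47752/26997
  12 + 26997/47752 = 600021/47752

600021/47752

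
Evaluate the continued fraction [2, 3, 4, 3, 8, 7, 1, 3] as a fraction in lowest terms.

25374/10987

Using pₖ = aₖpₖ₋₁ + pₖ₋₂ and qₖ = aₖqₖ₋₁ + qₖ₋₂:
  k=0: a=2, p=2, q=1
  k=1: a=3, p=7, q=3
  k=2: a=4, p=30, q=13
  k=3: a=3, p=97, q=42
  k=4: a=8, p=806, q=349
  k=5: a=7, p=5739, q=2485
  k=6: a=1, p=6545, q=2834
  k=7: a=3, p=25374, q=10987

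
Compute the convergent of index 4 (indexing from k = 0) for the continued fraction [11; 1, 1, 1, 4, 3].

163/14

Using pₖ = aₖpₖ₋₁ + pₖ₋₂, qₖ = aₖqₖ₋₁ + qₖ₋₂ (with p₋₁=1, p₋₂=0, q₋₁=0, q₋₂=1):
  k=0: a=11, p=11, q=1
  k=1: a=1, p=12, q=1
  k=2: a=1, p=23, q=2
  k=3: a=1, p=35, q=3
  k=4: a=4, p=163, q=14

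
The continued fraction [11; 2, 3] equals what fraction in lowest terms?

80/7

Fold from the inside: start with 3/1.
  2 + 1/3 = 7/3
  11 + 3/7 = 80/7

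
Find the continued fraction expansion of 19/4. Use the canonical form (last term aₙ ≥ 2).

[4; 1, 3]

19 = 4*4 + 3
4 = 1*3 + 1
3 = 3*1 + 0  (stop)
So 19/4 = [4; 1, 3].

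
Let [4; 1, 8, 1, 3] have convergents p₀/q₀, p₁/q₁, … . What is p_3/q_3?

Using pₖ = aₖpₖ₋₁ + pₖ₋₂, qₖ = aₖqₖ₋₁ + qₖ₋₂ (with p₋₁=1, p₋₂=0, q₋₁=0, q₋₂=1):
  k=0: a=4, p=4, q=1
  k=1: a=1, p=5, q=1
  k=2: a=8, p=44, q=9
  k=3: a=1, p=49, q=10

49/10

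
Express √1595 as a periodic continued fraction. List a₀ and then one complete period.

a₀ = ⌊√1595⌋ = 39.
With m₀=0, d₀=1 and mₖ₊₁ = dₖaₖ − mₖ, dₖ₊₁ = (n − mₖ₊₁²)/dₖ, aₖ₊₁ = ⌊(a₀+mₖ₊₁)/dₖ₊₁⌋:
  k=1: m=39, d=74, a=1
  k=2: m=35, d=5, a=14
  k=3: m=35, d=74, a=1
  k=4: m=39, d=1, a=78
d=1 and a=2a₀=78 at k=4, so the next step gives (m, d) = (39, 74) again — its k=1 value — and the period has length 4.

[39; 1, 14, 1, 78]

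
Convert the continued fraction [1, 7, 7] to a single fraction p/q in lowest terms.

57/50

Using pₖ = aₖpₖ₋₁ + pₖ₋₂ and qₖ = aₖqₖ₋₁ + qₖ₋₂:
  k=0: a=1, p=1, q=1
  k=1: a=7, p=8, q=7
  k=2: a=7, p=57, q=50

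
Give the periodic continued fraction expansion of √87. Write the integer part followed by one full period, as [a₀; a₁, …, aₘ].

a₀ = ⌊√87⌋ = 9.
With m₀=0, d₀=1 and mₖ₊₁ = dₖaₖ − mₖ, dₖ₊₁ = (n − mₖ₊₁²)/dₖ, aₖ₊₁ = ⌊(a₀+mₖ₊₁)/dₖ₊₁⌋:
  k=1: m=9, d=6, a=3
  k=2: m=9, d=1, a=18
d=1 and a=2a₀=18 at k=2, so the next step gives (m, d) = (9, 6) again — its k=1 value — and the period has length 2.

[9; 3, 18]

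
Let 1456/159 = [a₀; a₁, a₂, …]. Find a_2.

1456 = 9·159 + 25   →  a_0 = 9
159 = 6·25 + 9   →  a_1 = 6
25 = 2·9 + 7   →  a_2 = 2

2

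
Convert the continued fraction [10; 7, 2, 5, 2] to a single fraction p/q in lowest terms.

1814/179

Fold from the inside: start with 2/1.
  5 + 1/2 = 11/2
  2 + 2/11 = 24/11
  7 + 11/24 = 179/24
  10 + 24/179 = 1814/179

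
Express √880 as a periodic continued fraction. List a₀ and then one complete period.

a₀ = ⌊√880⌋ = 29.

[29; 1, 1, 1, 58]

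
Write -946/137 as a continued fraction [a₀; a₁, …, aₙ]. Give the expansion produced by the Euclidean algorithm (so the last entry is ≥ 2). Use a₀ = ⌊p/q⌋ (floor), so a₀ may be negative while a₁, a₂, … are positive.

-946 = -7×137 + 13
137 = 10×13 + 7
13 = 1×7 + 6
7 = 1×6 + 1
6 = 6×1 + 0  (stop)
So -946/137 = [-7; 10, 1, 1, 6].

[-7; 10, 1, 1, 6]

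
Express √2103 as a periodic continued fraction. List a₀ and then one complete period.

[45; 1, 6, 15, 6, 1, 90]

a₀ = ⌊√2103⌋ = 45.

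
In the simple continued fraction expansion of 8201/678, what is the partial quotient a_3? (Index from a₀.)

8201 = 12·678 + 65   →  a_0 = 12
678 = 10·65 + 28   →  a_1 = 10
65 = 2·28 + 9   →  a_2 = 2
28 = 3·9 + 1   →  a_3 = 3

3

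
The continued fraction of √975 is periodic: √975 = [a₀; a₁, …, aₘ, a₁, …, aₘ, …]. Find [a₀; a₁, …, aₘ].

a₀ = ⌊√975⌋ = 31.

[31; 4, 2, 4, 62]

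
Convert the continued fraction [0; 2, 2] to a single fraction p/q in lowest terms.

Fold from the inside: start with 2/1.
  2 + 1/2 = 5/2
  0 + 2/5 = 2/5

2/5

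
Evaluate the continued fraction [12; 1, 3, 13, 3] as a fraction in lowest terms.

2079/163

Using pₖ = aₖpₖ₋₁ + pₖ₋₂ and qₖ = aₖqₖ₋₁ + qₖ₋₂:
  k=0: a=12, p=12, q=1
  k=1: a=1, p=13, q=1
  k=2: a=3, p=51, q=4
  k=3: a=13, p=676, q=53
  k=4: a=3, p=2079, q=163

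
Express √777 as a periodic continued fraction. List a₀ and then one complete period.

[27; 1, 6, 1, 54]

a₀ = ⌊√777⌋ = 27.
With m₀=0, d₀=1 and mₖ₊₁ = dₖaₖ − mₖ, dₖ₊₁ = (n − mₖ₊₁²)/dₖ, aₖ₊₁ = ⌊(a₀+mₖ₊₁)/dₖ₊₁⌋:
  k=1: m=27, d=48, a=1
  k=2: m=21, d=7, a=6
  k=3: m=21, d=48, a=1
  k=4: m=27, d=1, a=54
d=1 and a=2a₀=54 at k=4, so the next step gives (m, d) = (27, 48) again — its k=1 value — and the period has length 4.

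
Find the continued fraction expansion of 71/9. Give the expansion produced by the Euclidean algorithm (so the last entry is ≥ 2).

[7; 1, 8]

71 = 7·9 + 8
9 = 1·8 + 1
8 = 8·1 + 0  (stop)
So 71/9 = [7; 1, 8].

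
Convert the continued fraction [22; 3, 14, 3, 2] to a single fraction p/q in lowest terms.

Using pₖ = aₖpₖ₋₁ + pₖ₋₂ and qₖ = aₖqₖ₋₁ + qₖ₋₂:
  k=0: a=22, p=22, q=1
  k=1: a=3, p=67, q=3
  k=2: a=14, p=960, q=43
  k=3: a=3, p=2947, q=132
  k=4: a=2, p=6854, q=307

6854/307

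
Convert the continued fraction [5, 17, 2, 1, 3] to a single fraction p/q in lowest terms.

966/191

Using pₖ = aₖpₖ₋₁ + pₖ₋₂ and qₖ = aₖqₖ₋₁ + qₖ₋₂:
  k=0: a=5, p=5, q=1
  k=1: a=17, p=86, q=17
  k=2: a=2, p=177, q=35
  k=3: a=1, p=263, q=52
  k=4: a=3, p=966, q=191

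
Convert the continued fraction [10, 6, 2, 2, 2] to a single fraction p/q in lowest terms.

782/77

Using pₖ = aₖpₖ₋₁ + pₖ₋₂ and qₖ = aₖqₖ₋₁ + qₖ₋₂:
  k=0: a=10, p=10, q=1
  k=1: a=6, p=61, q=6
  k=2: a=2, p=132, q=13
  k=3: a=2, p=325, q=32
  k=4: a=2, p=782, q=77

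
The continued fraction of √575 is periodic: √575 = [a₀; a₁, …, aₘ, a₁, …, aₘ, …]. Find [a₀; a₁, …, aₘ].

a₀ = ⌊√575⌋ = 23.
With m₀=0, d₀=1 and mₖ₊₁ = dₖaₖ − mₖ, dₖ₊₁ = (n − mₖ₊₁²)/dₖ, aₖ₊₁ = ⌊(a₀+mₖ₊₁)/dₖ₊₁⌋:
  k=1: m=23, d=46, a=1
  k=2: m=23, d=1, a=46
d=1 and a=2a₀=46 at k=2, so the next step gives (m, d) = (23, 46) again — its k=1 value — and the period has length 2.

[23; 1, 46]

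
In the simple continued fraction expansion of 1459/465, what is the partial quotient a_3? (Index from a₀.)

1

1459 = 3·465 + 64   →  a_0 = 3
465 = 7·64 + 17   →  a_1 = 7
64 = 3·17 + 13   →  a_2 = 3
17 = 1·13 + 4   →  a_3 = 1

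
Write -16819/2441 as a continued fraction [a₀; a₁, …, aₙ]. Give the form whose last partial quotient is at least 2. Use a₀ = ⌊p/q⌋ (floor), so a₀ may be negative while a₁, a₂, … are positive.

-16819 = -7×2441 + 268
2441 = 9×268 + 29
268 = 9×29 + 7
29 = 4×7 + 1
7 = 7×1 + 0  (stop)
So -16819/2441 = [-7; 9, 9, 4, 7].

[-7; 9, 9, 4, 7]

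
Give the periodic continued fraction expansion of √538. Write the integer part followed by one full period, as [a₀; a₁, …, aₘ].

[23; 5, 7, 1, 1, 7, 5, 46]

a₀ = ⌊√538⌋ = 23.
With m₀=0, d₀=1 and mₖ₊₁ = dₖaₖ − mₖ, dₖ₊₁ = (n − mₖ₊₁²)/dₖ, aₖ₊₁ = ⌊(a₀+mₖ₊₁)/dₖ₊₁⌋:
  k=1: m=23, d=9, a=5
  k=2: m=22, d=6, a=7
  k=3: m=20, d=23, a=1
  k=4: m=3, d=23, a=1
  k=5: m=20, d=6, a=7
  k=6: m=22, d=9, a=5
  k=7: m=23, d=1, a=46
d=1 and a=2a₀=46 at k=7, so the next step gives (m, d) = (23, 9) again — its k=1 value — and the period has length 7.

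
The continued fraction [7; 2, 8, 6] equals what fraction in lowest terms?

Using pₖ = aₖpₖ₋₁ + pₖ₋₂ and qₖ = aₖqₖ₋₁ + qₖ₋₂:
  k=0: a=7, p=7, q=1
  k=1: a=2, p=15, q=2
  k=2: a=8, p=127, q=17
  k=3: a=6, p=777, q=104

777/104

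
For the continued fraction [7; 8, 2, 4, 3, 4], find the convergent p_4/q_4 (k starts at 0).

1744/245

Using pₖ = aₖpₖ₋₁ + pₖ₋₂, qₖ = aₖqₖ₋₁ + qₖ₋₂ (with p₋₁=1, p₋₂=0, q₋₁=0, q₋₂=1):
  k=0: a=7, p=7, q=1
  k=1: a=8, p=57, q=8
  k=2: a=2, p=121, q=17
  k=3: a=4, p=541, q=76
  k=4: a=3, p=1744, q=245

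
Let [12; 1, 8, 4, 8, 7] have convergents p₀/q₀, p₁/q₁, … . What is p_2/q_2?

116/9

Using pₖ = aₖpₖ₋₁ + pₖ₋₂, qₖ = aₖqₖ₋₁ + qₖ₋₂ (with p₋₁=1, p₋₂=0, q₋₁=0, q₋₂=1):
  k=0: a=12, p=12, q=1
  k=1: a=1, p=13, q=1
  k=2: a=8, p=116, q=9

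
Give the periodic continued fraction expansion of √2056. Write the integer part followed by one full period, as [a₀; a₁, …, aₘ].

[45; 2, 1, 10, 1, 2, 90]

a₀ = ⌊√2056⌋ = 45.
With m₀=0, d₀=1 and mₖ₊₁ = dₖaₖ − mₖ, dₖ₊₁ = (n − mₖ₊₁²)/dₖ, aₖ₊₁ = ⌊(a₀+mₖ₊₁)/dₖ₊₁⌋:
  k=1: m=45, d=31, a=2
  k=2: m=17, d=57, a=1
  k=3: m=40, d=8, a=10
  k=4: m=40, d=57, a=1
  k=5: m=17, d=31, a=2
  k=6: m=45, d=1, a=90
d=1 and a=2a₀=90 at k=6, so the next step gives (m, d) = (45, 31) again — its k=1 value — and the period has length 6.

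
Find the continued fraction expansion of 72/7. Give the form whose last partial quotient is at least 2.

[10; 3, 2]

72 = 10*7 + 2
7 = 3*2 + 1
2 = 2*1 + 0  (stop)
So 72/7 = [10; 3, 2].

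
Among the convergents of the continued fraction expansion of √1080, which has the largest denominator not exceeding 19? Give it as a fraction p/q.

√1080 = [32; 1, 6, 3, 6, 1, 64, …] (period length 6).
Convergents:
  p_0/q_0 = 32/1
  p_1/q_1 = 33/1
  p_2/q_2 = 230/7
  p_3/q_3 = 723/22
q_2 = 7 ≤ 19 < 22 = q_3, so the answer is 230/7.

230/7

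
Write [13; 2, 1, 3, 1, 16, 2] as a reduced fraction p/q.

Fold from the inside: start with 2/1.
  16 + 1/2 = 33/2
  1 + 2/33 = 35/33
  3 + 33/35 = 138/35
  1 + 35/138 = 173/138
  2 + 138/173 = 484/173
  13 + 173/484 = 6465/484

6465/484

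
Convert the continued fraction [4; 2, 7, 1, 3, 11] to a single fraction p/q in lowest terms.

3321/743

Using pₖ = aₖpₖ₋₁ + pₖ₋₂ and qₖ = aₖqₖ₋₁ + qₖ₋₂:
  k=0: a=4, p=4, q=1
  k=1: a=2, p=9, q=2
  k=2: a=7, p=67, q=15
  k=3: a=1, p=76, q=17
  k=4: a=3, p=295, q=66
  k=5: a=11, p=3321, q=743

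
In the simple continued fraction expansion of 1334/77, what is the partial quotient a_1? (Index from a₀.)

3

1334 = 17·77 + 25   →  a_0 = 17
77 = 3·25 + 2   →  a_1 = 3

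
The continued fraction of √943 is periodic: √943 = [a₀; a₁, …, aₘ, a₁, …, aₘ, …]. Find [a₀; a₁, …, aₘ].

a₀ = ⌊√943⌋ = 30.
With m₀=0, d₀=1 and mₖ₊₁ = dₖaₖ − mₖ, dₖ₊₁ = (n − mₖ₊₁²)/dₖ, aₖ₊₁ = ⌊(a₀+mₖ₊₁)/dₖ₊₁⌋:
  k=1: m=30, d=43, a=1
  k=2: m=13, d=18, a=2
  k=3: m=23, d=23, a=2
  k=4: m=23, d=18, a=2
  k=5: m=13, d=43, a=1
  k=6: m=30, d=1, a=60
d=1 and a=2a₀=60 at k=6, so the next step gives (m, d) = (30, 43) again — its k=1 value — and the period has length 6.

[30; 1, 2, 2, 2, 1, 60]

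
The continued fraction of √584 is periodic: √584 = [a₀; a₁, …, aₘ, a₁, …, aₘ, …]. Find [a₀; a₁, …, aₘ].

[24; 6, 48]

a₀ = ⌊√584⌋ = 24.
With m₀=0, d₀=1 and mₖ₊₁ = dₖaₖ − mₖ, dₖ₊₁ = (n − mₖ₊₁²)/dₖ, aₖ₊₁ = ⌊(a₀+mₖ₊₁)/dₖ₊₁⌋:
  k=1: m=24, d=8, a=6
  k=2: m=24, d=1, a=48
d=1 and a=2a₀=48 at k=2, so the next step gives (m, d) = (24, 8) again — its k=1 value — and the period has length 2.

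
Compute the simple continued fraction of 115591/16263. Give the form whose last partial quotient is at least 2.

[7; 9, 3, 2, 2, 3, 7, 4]

115591 = 7·16263 + 1750
16263 = 9·1750 + 513
1750 = 3·513 + 211
513 = 2·211 + 91
211 = 2·91 + 29
91 = 3·29 + 4
29 = 7·4 + 1
4 = 4·1 + 0  (stop)
So 115591/16263 = [7; 9, 3, 2, 2, 3, 7, 4].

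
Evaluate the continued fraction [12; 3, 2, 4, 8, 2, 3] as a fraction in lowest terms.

23081/1878

Fold from the inside: start with 3/1.
  2 + 1/3 = 7/3
  8 + 3/7 = 59/7
  4 + 7/59 = 243/59
  2 + 59/243 = 545/243
  3 + 243/545 = 1878/545
  12 + 545/1878 = 23081/1878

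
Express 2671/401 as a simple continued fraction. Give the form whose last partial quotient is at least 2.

2671 = 6*401 + 265
401 = 1*265 + 136
265 = 1*136 + 129
136 = 1*129 + 7
129 = 18*7 + 3
7 = 2*3 + 1
3 = 3*1 + 0  (stop)
So 2671/401 = [6; 1, 1, 1, 18, 2, 3].

[6; 1, 1, 1, 18, 2, 3]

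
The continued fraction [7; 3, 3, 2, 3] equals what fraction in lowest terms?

Fold from the inside: start with 3/1.
  2 + 1/3 = 7/3
  3 + 3/7 = 24/7
  3 + 7/24 = 79/24
  7 + 24/79 = 577/79

577/79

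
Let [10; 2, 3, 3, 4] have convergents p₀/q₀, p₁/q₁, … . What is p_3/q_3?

240/23

Using pₖ = aₖpₖ₋₁ + pₖ₋₂, qₖ = aₖqₖ₋₁ + qₖ₋₂ (with p₋₁=1, p₋₂=0, q₋₁=0, q₋₂=1):
  k=0: a=10, p=10, q=1
  k=1: a=2, p=21, q=2
  k=2: a=3, p=73, q=7
  k=3: a=3, p=240, q=23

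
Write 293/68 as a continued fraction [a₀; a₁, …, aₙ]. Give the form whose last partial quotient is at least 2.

[4; 3, 4, 5]

293 = 4*68 + 21
68 = 3*21 + 5
21 = 4*5 + 1
5 = 5*1 + 0  (stop)
So 293/68 = [4; 3, 4, 5].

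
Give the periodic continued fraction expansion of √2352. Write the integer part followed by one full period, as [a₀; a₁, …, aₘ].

a₀ = ⌊√2352⌋ = 48.

[48; 2, 96]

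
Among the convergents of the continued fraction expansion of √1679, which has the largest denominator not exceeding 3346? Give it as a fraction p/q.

136039/3320

√1679 = [40; 1, 39, 1, 80, …] (period length 4).
Convergents:
  p_0/q_0 = 40/1
  p_1/q_1 = 41/1
  p_2/q_2 = 1639/40
  p_3/q_3 = 1680/41
  p_4/q_4 = 136039/3320
  p_5/q_5 = 137719/3361
q_4 = 3320 ≤ 3346 < 3361 = q_5, so the answer is 136039/3320.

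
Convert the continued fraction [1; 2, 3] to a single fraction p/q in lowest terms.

Fold from the inside: start with 3/1.
  2 + 1/3 = 7/3
  1 + 3/7 = 10/7

10/7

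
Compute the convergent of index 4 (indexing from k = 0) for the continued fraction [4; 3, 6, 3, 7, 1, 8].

1895/439

Using pₖ = aₖpₖ₋₁ + pₖ₋₂, qₖ = aₖqₖ₋₁ + qₖ₋₂ (with p₋₁=1, p₋₂=0, q₋₁=0, q₋₂=1):
  k=0: a=4, p=4, q=1
  k=1: a=3, p=13, q=3
  k=2: a=6, p=82, q=19
  k=3: a=3, p=259, q=60
  k=4: a=7, p=1895, q=439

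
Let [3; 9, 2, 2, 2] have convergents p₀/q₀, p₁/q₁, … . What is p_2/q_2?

Using pₖ = aₖpₖ₋₁ + pₖ₋₂, qₖ = aₖqₖ₋₁ + qₖ₋₂ (with p₋₁=1, p₋₂=0, q₋₁=0, q₋₂=1):
  k=0: a=3, p=3, q=1
  k=1: a=9, p=28, q=9
  k=2: a=2, p=59, q=19

59/19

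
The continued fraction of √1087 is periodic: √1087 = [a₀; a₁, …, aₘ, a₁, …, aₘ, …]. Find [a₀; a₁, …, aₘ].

a₀ = ⌊√1087⌋ = 32.
With m₀=0, d₀=1 and mₖ₊₁ = dₖaₖ − mₖ, dₖ₊₁ = (n − mₖ₊₁²)/dₖ, aₖ₊₁ = ⌊(a₀+mₖ₊₁)/dₖ₊₁⌋:
  k=1: m=32, d=63, a=1
  k=2: m=31, d=2, a=31
  k=3: m=31, d=63, a=1
  k=4: m=32, d=1, a=64
d=1 and a=2a₀=64 at k=4, so the next step gives (m, d) = (32, 63) again — its k=1 value — and the period has length 4.

[32; 1, 31, 1, 64]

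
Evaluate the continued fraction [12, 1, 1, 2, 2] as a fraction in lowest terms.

Using pₖ = aₖpₖ₋₁ + pₖ₋₂ and qₖ = aₖqₖ₋₁ + qₖ₋₂:
  k=0: a=12, p=12, q=1
  k=1: a=1, p=13, q=1
  k=2: a=1, p=25, q=2
  k=3: a=2, p=63, q=5
  k=4: a=2, p=151, q=12

151/12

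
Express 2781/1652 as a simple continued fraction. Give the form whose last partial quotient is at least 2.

[1; 1, 2, 6, 3, 3, 8]

2781 = 1·1652 + 1129
1652 = 1·1129 + 523
1129 = 2·523 + 83
523 = 6·83 + 25
83 = 3·25 + 8
25 = 3·8 + 1
8 = 8·1 + 0  (stop)
So 2781/1652 = [1; 1, 2, 6, 3, 3, 8].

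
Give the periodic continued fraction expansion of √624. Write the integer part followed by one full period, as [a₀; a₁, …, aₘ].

a₀ = ⌊√624⌋ = 24.
With m₀=0, d₀=1 and mₖ₊₁ = dₖaₖ − mₖ, dₖ₊₁ = (n − mₖ₊₁²)/dₖ, aₖ₊₁ = ⌊(a₀+mₖ₊₁)/dₖ₊₁⌋:
  k=1: m=24, d=48, a=1
  k=2: m=24, d=1, a=48
d=1 and a=2a₀=48 at k=2, so the next step gives (m, d) = (24, 48) again — its k=1 value — and the period has length 2.

[24; 1, 48]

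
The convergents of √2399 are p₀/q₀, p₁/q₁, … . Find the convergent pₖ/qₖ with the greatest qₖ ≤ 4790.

√2399 = [48; 1, 47, 1, 96, …] (period length 4).
Convergents:
  p_0/q_0 = 48/1
  p_1/q_1 = 49/1
  p_2/q_2 = 2351/48
  p_3/q_3 = 2400/49
  p_4/q_4 = 232751/4752
  p_5/q_5 = 235151/4801
q_4 = 4752 ≤ 4790 < 4801 = q_5, so the answer is 232751/4752.

232751/4752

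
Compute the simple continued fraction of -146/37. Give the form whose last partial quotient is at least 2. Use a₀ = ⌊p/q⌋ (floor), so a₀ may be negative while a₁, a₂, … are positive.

-146 = -4×37 + 2
37 = 18×2 + 1
2 = 2×1 + 0  (stop)
So -146/37 = [-4; 18, 2].

[-4; 18, 2]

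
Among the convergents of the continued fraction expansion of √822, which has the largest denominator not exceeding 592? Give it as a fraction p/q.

7397/258

√822 = [28; 1, 2, 28, 2, 1, 56, …] (period length 6).
Convergents:
  p_0/q_0 = 28/1
  p_1/q_1 = 29/1
  p_2/q_2 = 86/3
  p_3/q_3 = 2437/85
  p_4/q_4 = 4960/173
  p_5/q_5 = 7397/258
  p_6/q_6 = 419192/14621
q_5 = 258 ≤ 592 < 14621 = q_6, so the answer is 7397/258.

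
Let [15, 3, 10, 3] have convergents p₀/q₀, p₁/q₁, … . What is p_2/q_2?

475/31

Using pₖ = aₖpₖ₋₁ + pₖ₋₂, qₖ = aₖqₖ₋₁ + qₖ₋₂ (with p₋₁=1, p₋₂=0, q₋₁=0, q₋₂=1):
  k=0: a=15, p=15, q=1
  k=1: a=3, p=46, q=3
  k=2: a=10, p=475, q=31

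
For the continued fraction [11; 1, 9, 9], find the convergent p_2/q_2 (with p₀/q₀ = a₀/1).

119/10

Using pₖ = aₖpₖ₋₁ + pₖ₋₂, qₖ = aₖqₖ₋₁ + qₖ₋₂ (with p₋₁=1, p₋₂=0, q₋₁=0, q₋₂=1):
  k=0: a=11, p=11, q=1
  k=1: a=1, p=12, q=1
  k=2: a=9, p=119, q=10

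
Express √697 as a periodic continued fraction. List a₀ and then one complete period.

[26; 2, 2, 52]

a₀ = ⌊√697⌋ = 26.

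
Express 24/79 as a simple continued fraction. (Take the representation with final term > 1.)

24 = 0·79 + 24
79 = 3·24 + 7
24 = 3·7 + 3
7 = 2·3 + 1
3 = 3·1 + 0  (stop)
So 24/79 = [0; 3, 3, 2, 3].

[0; 3, 3, 2, 3]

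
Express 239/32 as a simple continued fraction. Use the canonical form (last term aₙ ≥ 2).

239 = 7·32 + 15
32 = 2·15 + 2
15 = 7·2 + 1
2 = 2·1 + 0  (stop)
So 239/32 = [7; 2, 7, 2].

[7; 2, 7, 2]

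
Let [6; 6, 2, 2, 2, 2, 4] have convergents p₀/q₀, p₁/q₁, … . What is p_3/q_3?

197/32

Using pₖ = aₖpₖ₋₁ + pₖ₋₂, qₖ = aₖqₖ₋₁ + qₖ₋₂ (with p₋₁=1, p₋₂=0, q₋₁=0, q₋₂=1):
  k=0: a=6, p=6, q=1
  k=1: a=6, p=37, q=6
  k=2: a=2, p=80, q=13
  k=3: a=2, p=197, q=32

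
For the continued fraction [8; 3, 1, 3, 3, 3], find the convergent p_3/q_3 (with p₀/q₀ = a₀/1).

Using pₖ = aₖpₖ₋₁ + pₖ₋₂, qₖ = aₖqₖ₋₁ + qₖ₋₂ (with p₋₁=1, p₋₂=0, q₋₁=0, q₋₂=1):
  k=0: a=8, p=8, q=1
  k=1: a=3, p=25, q=3
  k=2: a=1, p=33, q=4
  k=3: a=3, p=124, q=15

124/15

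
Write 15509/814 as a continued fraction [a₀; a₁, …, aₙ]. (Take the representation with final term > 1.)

15509 = 19·814 + 43
814 = 18·43 + 40
43 = 1·40 + 3
40 = 13·3 + 1
3 = 3·1 + 0  (stop)
So 15509/814 = [19; 18, 1, 13, 3].

[19; 18, 1, 13, 3]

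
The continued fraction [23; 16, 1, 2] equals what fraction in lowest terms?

1153/50

Using pₖ = aₖpₖ₋₁ + pₖ₋₂ and qₖ = aₖqₖ₋₁ + qₖ₋₂:
  k=0: a=23, p=23, q=1
  k=1: a=16, p=369, q=16
  k=2: a=1, p=392, q=17
  k=3: a=2, p=1153, q=50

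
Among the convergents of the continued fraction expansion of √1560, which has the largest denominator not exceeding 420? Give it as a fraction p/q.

√1560 = [39; 2, 78, …] (period length 2).
Convergents:
  p_0/q_0 = 39/1
  p_1/q_1 = 79/2
  p_2/q_2 = 6201/157
  p_3/q_3 = 12481/316
  p_4/q_4 = 979719/24805
q_3 = 316 ≤ 420 < 24805 = q_4, so the answer is 12481/316.

12481/316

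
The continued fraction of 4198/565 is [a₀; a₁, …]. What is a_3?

4198 = 7·565 + 243   →  a_0 = 7
565 = 2·243 + 79   →  a_1 = 2
243 = 3·79 + 6   →  a_2 = 3
79 = 13·6 + 1   →  a_3 = 13

13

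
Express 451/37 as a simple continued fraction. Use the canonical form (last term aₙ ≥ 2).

451 = 12·37 + 7
37 = 5·7 + 2
7 = 3·2 + 1
2 = 2·1 + 0  (stop)
So 451/37 = [12; 5, 3, 2].

[12; 5, 3, 2]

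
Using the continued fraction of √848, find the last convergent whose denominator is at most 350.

√848 = [29; 8, 3, 3, 3, 8, 58, …] (period length 6).
Convergents:
  p_0/q_0 = 29/1
  p_1/q_1 = 233/8
  p_2/q_2 = 728/25
  p_3/q_3 = 2417/83
  p_4/q_4 = 7979/274
  p_5/q_5 = 66249/2275
q_4 = 274 ≤ 350 < 2275 = q_5, so the answer is 7979/274.

7979/274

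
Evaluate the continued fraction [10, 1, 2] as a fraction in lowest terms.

Using pₖ = aₖpₖ₋₁ + pₖ₋₂ and qₖ = aₖqₖ₋₁ + qₖ₋₂:
  k=0: a=10, p=10, q=1
  k=1: a=1, p=11, q=1
  k=2: a=2, p=32, q=3

32/3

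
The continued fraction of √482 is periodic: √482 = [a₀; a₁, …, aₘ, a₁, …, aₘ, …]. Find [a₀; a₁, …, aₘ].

a₀ = ⌊√482⌋ = 21.
With m₀=0, d₀=1 and mₖ₊₁ = dₖaₖ − mₖ, dₖ₊₁ = (n − mₖ₊₁²)/dₖ, aₖ₊₁ = ⌊(a₀+mₖ₊₁)/dₖ₊₁⌋:
  k=1: m=21, d=41, a=1
  k=2: m=20, d=2, a=20
  k=3: m=20, d=41, a=1
  k=4: m=21, d=1, a=42
d=1 and a=2a₀=42 at k=4, so the next step gives (m, d) = (21, 41) again — its k=1 value — and the period has length 4.

[21; 1, 20, 1, 42]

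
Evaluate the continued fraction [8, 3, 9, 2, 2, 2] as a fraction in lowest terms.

Using pₖ = aₖpₖ₋₁ + pₖ₋₂ and qₖ = aₖqₖ₋₁ + qₖ₋₂:
  k=0: a=8, p=8, q=1
  k=1: a=3, p=25, q=3
  k=2: a=9, p=233, q=28
  k=3: a=2, p=491, q=59
  k=4: a=2, p=1215, q=146
  k=5: a=2, p=2921, q=351

2921/351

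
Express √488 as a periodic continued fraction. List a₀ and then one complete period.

a₀ = ⌊√488⌋ = 22.

[22; 11, 44]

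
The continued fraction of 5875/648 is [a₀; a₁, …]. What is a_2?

5875 = 9·648 + 43   →  a_0 = 9
648 = 15·43 + 3   →  a_1 = 15
43 = 14·3 + 1   →  a_2 = 14

14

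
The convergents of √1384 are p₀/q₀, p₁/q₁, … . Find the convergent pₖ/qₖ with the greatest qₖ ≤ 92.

√1384 = [37; 4, 1, 17, 1, 4, 74, …] (period length 6).
Convergents:
  p_0/q_0 = 37/1
  p_1/q_1 = 149/4
  p_2/q_2 = 186/5
  p_3/q_3 = 3311/89
  p_4/q_4 = 3497/94
q_3 = 89 ≤ 92 < 94 = q_4, so the answer is 3311/89.

3311/89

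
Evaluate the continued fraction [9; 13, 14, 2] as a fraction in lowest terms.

Fold from the inside: start with 2/1.
  14 + 1/2 = 29/2
  13 + 2/29 = 379/29
  9 + 29/379 = 3440/379

3440/379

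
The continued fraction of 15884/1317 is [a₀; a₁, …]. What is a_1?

15884 = 12·1317 + 80   →  a_0 = 12
1317 = 16·80 + 37   →  a_1 = 16

16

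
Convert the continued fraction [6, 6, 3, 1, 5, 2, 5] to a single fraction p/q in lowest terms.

Using pₖ = aₖpₖ₋₁ + pₖ₋₂ and qₖ = aₖqₖ₋₁ + qₖ₋₂:
  k=0: a=6, p=6, q=1
  k=1: a=6, p=37, q=6
  k=2: a=3, p=117, q=19
  k=3: a=1, p=154, q=25
  k=4: a=5, p=887, q=144
  k=5: a=2, p=1928, q=313
  k=6: a=5, p=10527, q=1709

10527/1709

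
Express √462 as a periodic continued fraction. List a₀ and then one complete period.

a₀ = ⌊√462⌋ = 21.
With m₀=0, d₀=1 and mₖ₊₁ = dₖaₖ − mₖ, dₖ₊₁ = (n − mₖ₊₁²)/dₖ, aₖ₊₁ = ⌊(a₀+mₖ₊₁)/dₖ₊₁⌋:
  k=1: m=21, d=21, a=2
  k=2: m=21, d=1, a=42
d=1 and a=2a₀=42 at k=2, so the next step gives (m, d) = (21, 21) again — its k=1 value — and the period has length 2.

[21; 2, 42]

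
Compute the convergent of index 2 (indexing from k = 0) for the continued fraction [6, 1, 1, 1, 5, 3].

Using pₖ = aₖpₖ₋₁ + pₖ₋₂, qₖ = aₖqₖ₋₁ + qₖ₋₂ (with p₋₁=1, p₋₂=0, q₋₁=0, q₋₂=1):
  k=0: a=6, p=6, q=1
  k=1: a=1, p=7, q=1
  k=2: a=1, p=13, q=2

13/2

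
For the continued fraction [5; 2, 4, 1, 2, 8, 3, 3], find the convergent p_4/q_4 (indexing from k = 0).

169/31

Using pₖ = aₖpₖ₋₁ + pₖ₋₂, qₖ = aₖqₖ₋₁ + qₖ₋₂ (with p₋₁=1, p₋₂=0, q₋₁=0, q₋₂=1):
  k=0: a=5, p=5, q=1
  k=1: a=2, p=11, q=2
  k=2: a=4, p=49, q=9
  k=3: a=1, p=60, q=11
  k=4: a=2, p=169, q=31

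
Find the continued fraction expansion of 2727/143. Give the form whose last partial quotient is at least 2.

[19; 14, 3, 3]

2727 = 19*143 + 10
143 = 14*10 + 3
10 = 3*3 + 1
3 = 3*1 + 0  (stop)
So 2727/143 = [19; 14, 3, 3].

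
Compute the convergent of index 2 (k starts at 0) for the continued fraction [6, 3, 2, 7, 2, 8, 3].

Using pₖ = aₖpₖ₋₁ + pₖ₋₂, qₖ = aₖqₖ₋₁ + qₖ₋₂ (with p₋₁=1, p₋₂=0, q₋₁=0, q₋₂=1):
  k=0: a=6, p=6, q=1
  k=1: a=3, p=19, q=3
  k=2: a=2, p=44, q=7

44/7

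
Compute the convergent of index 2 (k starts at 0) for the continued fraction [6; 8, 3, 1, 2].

153/25

Using pₖ = aₖpₖ₋₁ + pₖ₋₂, qₖ = aₖqₖ₋₁ + qₖ₋₂ (with p₋₁=1, p₋₂=0, q₋₁=0, q₋₂=1):
  k=0: a=6, p=6, q=1
  k=1: a=8, p=49, q=8
  k=2: a=3, p=153, q=25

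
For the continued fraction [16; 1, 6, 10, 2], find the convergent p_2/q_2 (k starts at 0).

Using pₖ = aₖpₖ₋₁ + pₖ₋₂, qₖ = aₖqₖ₋₁ + qₖ₋₂ (with p₋₁=1, p₋₂=0, q₋₁=0, q₋₂=1):
  k=0: a=16, p=16, q=1
  k=1: a=1, p=17, q=1
  k=2: a=6, p=118, q=7

118/7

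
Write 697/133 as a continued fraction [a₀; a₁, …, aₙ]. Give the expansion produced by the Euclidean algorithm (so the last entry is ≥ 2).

[5; 4, 6, 2, 2]

697 = 5·133 + 32
133 = 4·32 + 5
32 = 6·5 + 2
5 = 2·2 + 1
2 = 2·1 + 0  (stop)
So 697/133 = [5; 4, 6, 2, 2].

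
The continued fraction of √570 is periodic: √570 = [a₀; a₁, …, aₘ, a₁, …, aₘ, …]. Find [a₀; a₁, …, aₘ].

a₀ = ⌊√570⌋ = 23.
With m₀=0, d₀=1 and mₖ₊₁ = dₖaₖ − mₖ, dₖ₊₁ = (n − mₖ₊₁²)/dₖ, aₖ₊₁ = ⌊(a₀+mₖ₊₁)/dₖ₊₁⌋:
  k=1: m=23, d=41, a=1
  k=2: m=18, d=6, a=6
  k=3: m=18, d=41, a=1
  k=4: m=23, d=1, a=46
d=1 and a=2a₀=46 at k=4, so the next step gives (m, d) = (23, 41) again — its k=1 value — and the period has length 4.

[23; 1, 6, 1, 46]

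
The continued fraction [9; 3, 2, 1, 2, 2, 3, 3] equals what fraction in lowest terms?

6703/721

Using pₖ = aₖpₖ₋₁ + pₖ₋₂ and qₖ = aₖqₖ₋₁ + qₖ₋₂:
  k=0: a=9, p=9, q=1
  k=1: a=3, p=28, q=3
  k=2: a=2, p=65, q=7
  k=3: a=1, p=93, q=10
  k=4: a=2, p=251, q=27
  k=5: a=2, p=595, q=64
  k=6: a=3, p=2036, q=219
  k=7: a=3, p=6703, q=721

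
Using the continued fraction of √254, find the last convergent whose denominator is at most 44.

255/16

√254 = [15; 1, 14, 1, 30, …] (period length 4).
Convergents:
  p_0/q_0 = 15/1
  p_1/q_1 = 16/1
  p_2/q_2 = 239/15
  p_3/q_3 = 255/16
  p_4/q_4 = 7889/495
q_3 = 16 ≤ 44 < 495 = q_4, so the answer is 255/16.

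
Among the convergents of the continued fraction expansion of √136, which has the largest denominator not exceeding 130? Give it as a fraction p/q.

828/71

√136 = [11; 1, 1, 1, 22, …] (period length 4).
Convergents:
  p_0/q_0 = 11/1
  p_1/q_1 = 12/1
  p_2/q_2 = 23/2
  p_3/q_3 = 35/3
  p_4/q_4 = 793/68
  p_5/q_5 = 828/71
  p_6/q_6 = 1621/139
q_5 = 71 ≤ 130 < 139 = q_6, so the answer is 828/71.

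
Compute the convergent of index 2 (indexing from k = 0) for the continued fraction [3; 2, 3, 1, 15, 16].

24/7

Using pₖ = aₖpₖ₋₁ + pₖ₋₂, qₖ = aₖqₖ₋₁ + qₖ₋₂ (with p₋₁=1, p₋₂=0, q₋₁=0, q₋₂=1):
  k=0: a=3, p=3, q=1
  k=1: a=2, p=7, q=2
  k=2: a=3, p=24, q=7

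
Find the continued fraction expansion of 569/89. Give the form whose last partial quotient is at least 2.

569 = 6×89 + 35
89 = 2×35 + 19
35 = 1×19 + 16
19 = 1×16 + 3
16 = 5×3 + 1
3 = 3×1 + 0  (stop)
So 569/89 = [6; 2, 1, 1, 5, 3].

[6; 2, 1, 1, 5, 3]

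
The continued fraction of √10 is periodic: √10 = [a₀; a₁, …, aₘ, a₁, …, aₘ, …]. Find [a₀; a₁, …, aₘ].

[3; 6]

a₀ = ⌊√10⌋ = 3.
With m₀=0, d₀=1 and mₖ₊₁ = dₖaₖ − mₖ, dₖ₊₁ = (n − mₖ₊₁²)/dₖ, aₖ₊₁ = ⌊(a₀+mₖ₊₁)/dₖ₊₁⌋:
  k=1: m=3, d=1, a=6
d=1 and a=2a₀=6 at k=1, so the next step gives (m, d) = (3, 1) again — its k=1 value — and the period has length 1.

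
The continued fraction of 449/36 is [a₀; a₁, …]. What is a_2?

8

449 = 12·36 + 17   →  a_0 = 12
36 = 2·17 + 2   →  a_1 = 2
17 = 8·2 + 1   →  a_2 = 8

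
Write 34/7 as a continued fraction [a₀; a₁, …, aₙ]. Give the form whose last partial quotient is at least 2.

[4; 1, 6]

34 = 4*7 + 6
7 = 1*6 + 1
6 = 6*1 + 0  (stop)
So 34/7 = [4; 1, 6].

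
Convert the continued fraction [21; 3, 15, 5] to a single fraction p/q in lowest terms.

Fold from the inside: start with 5/1.
  15 + 1/5 = 76/5
  3 + 5/76 = 233/76
  21 + 76/233 = 4969/233

4969/233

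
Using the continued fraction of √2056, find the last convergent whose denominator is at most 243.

4625/102

√2056 = [45; 2, 1, 10, 1, 2, 90, …] (period length 6).
Convergents:
  p_0/q_0 = 45/1
  p_1/q_1 = 91/2
  p_2/q_2 = 136/3
  p_3/q_3 = 1451/32
  p_4/q_4 = 1587/35
  p_5/q_5 = 4625/102
  p_6/q_6 = 417837/9215
q_5 = 102 ≤ 243 < 9215 = q_6, so the answer is 4625/102.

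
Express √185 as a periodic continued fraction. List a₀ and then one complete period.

[13; 1, 1, 1, 1, 26]

a₀ = ⌊√185⌋ = 13.
With m₀=0, d₀=1 and mₖ₊₁ = dₖaₖ − mₖ, dₖ₊₁ = (n − mₖ₊₁²)/dₖ, aₖ₊₁ = ⌊(a₀+mₖ₊₁)/dₖ₊₁⌋:
  k=1: m=13, d=16, a=1
  k=2: m=3, d=11, a=1
  k=3: m=8, d=11, a=1
  k=4: m=3, d=16, a=1
  k=5: m=13, d=1, a=26
d=1 and a=2a₀=26 at k=5, so the next step gives (m, d) = (13, 16) again — its k=1 value — and the period has length 5.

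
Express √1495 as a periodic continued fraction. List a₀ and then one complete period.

[38; 1, 1, 1, 76]

a₀ = ⌊√1495⌋ = 38.
With m₀=0, d₀=1 and mₖ₊₁ = dₖaₖ − mₖ, dₖ₊₁ = (n − mₖ₊₁²)/dₖ, aₖ₊₁ = ⌊(a₀+mₖ₊₁)/dₖ₊₁⌋:
  k=1: m=38, d=51, a=1
  k=2: m=13, d=26, a=1
  k=3: m=13, d=51, a=1
  k=4: m=38, d=1, a=76
d=1 and a=2a₀=76 at k=4, so the next step gives (m, d) = (38, 51) again — its k=1 value — and the period has length 4.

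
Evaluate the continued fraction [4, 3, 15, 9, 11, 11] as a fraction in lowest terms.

Using pₖ = aₖpₖ₋₁ + pₖ₋₂ and qₖ = aₖqₖ₋₁ + qₖ₋₂:
  k=0: a=4, p=4, q=1
  k=1: a=3, p=13, q=3
  k=2: a=15, p=199, q=46
  k=3: a=9, p=1804, q=417
  k=4: a=11, p=20043, q=4633
  k=5: a=11, p=222277, q=51380

222277/51380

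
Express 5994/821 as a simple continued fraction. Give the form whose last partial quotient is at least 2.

5994 = 7*821 + 247
821 = 3*247 + 80
247 = 3*80 + 7
80 = 11*7 + 3
7 = 2*3 + 1
3 = 3*1 + 0  (stop)
So 5994/821 = [7; 3, 3, 11, 2, 3].

[7; 3, 3, 11, 2, 3]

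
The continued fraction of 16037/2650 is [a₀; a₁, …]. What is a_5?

16037 = 6·2650 + 137   →  a_0 = 6
2650 = 19·137 + 47   →  a_1 = 19
137 = 2·47 + 43   →  a_2 = 2
47 = 1·43 + 4   →  a_3 = 1
43 = 10·4 + 3   →  a_4 = 10
4 = 1·3 + 1   →  a_5 = 1

1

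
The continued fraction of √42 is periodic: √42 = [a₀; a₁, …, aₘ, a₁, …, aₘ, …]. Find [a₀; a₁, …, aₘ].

[6; 2, 12]

a₀ = ⌊√42⌋ = 6.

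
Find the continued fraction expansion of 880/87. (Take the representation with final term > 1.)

[10; 8, 1, 2, 3]

880 = 10·87 + 10
87 = 8·10 + 7
10 = 1·7 + 3
7 = 2·3 + 1
3 = 3·1 + 0  (stop)
So 880/87 = [10; 8, 1, 2, 3].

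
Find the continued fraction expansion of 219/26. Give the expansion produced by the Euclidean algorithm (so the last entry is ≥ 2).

219 = 8×26 + 11
26 = 2×11 + 4
11 = 2×4 + 3
4 = 1×3 + 1
3 = 3×1 + 0  (stop)
So 219/26 = [8; 2, 2, 1, 3].

[8; 2, 2, 1, 3]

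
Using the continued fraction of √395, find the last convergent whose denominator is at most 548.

√395 = [19; 1, 6, 1, 38, …] (period length 4).
Convergents:
  p_0/q_0 = 19/1
  p_1/q_1 = 20/1
  p_2/q_2 = 139/7
  p_3/q_3 = 159/8
  p_4/q_4 = 6181/311
  p_5/q_5 = 6340/319
  p_6/q_6 = 44221/2225
q_5 = 319 ≤ 548 < 2225 = q_6, so the answer is 6340/319.

6340/319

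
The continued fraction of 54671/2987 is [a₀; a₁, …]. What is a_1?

3

54671 = 18·2987 + 905   →  a_0 = 18
2987 = 3·905 + 272   →  a_1 = 3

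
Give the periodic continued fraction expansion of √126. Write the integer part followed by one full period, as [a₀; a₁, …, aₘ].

[11; 4, 2, 4, 22]

a₀ = ⌊√126⌋ = 11.
With m₀=0, d₀=1 and mₖ₊₁ = dₖaₖ − mₖ, dₖ₊₁ = (n − mₖ₊₁²)/dₖ, aₖ₊₁ = ⌊(a₀+mₖ₊₁)/dₖ₊₁⌋:
  k=1: m=11, d=5, a=4
  k=2: m=9, d=9, a=2
  k=3: m=9, d=5, a=4
  k=4: m=11, d=1, a=22
d=1 and a=2a₀=22 at k=4, so the next step gives (m, d) = (11, 5) again — its k=1 value — and the period has length 4.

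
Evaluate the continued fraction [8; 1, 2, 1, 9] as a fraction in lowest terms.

Using pₖ = aₖpₖ₋₁ + pₖ₋₂ and qₖ = aₖqₖ₋₁ + qₖ₋₂:
  k=0: a=8, p=8, q=1
  k=1: a=1, p=9, q=1
  k=2: a=2, p=26, q=3
  k=3: a=1, p=35, q=4
  k=4: a=9, p=341, q=39

341/39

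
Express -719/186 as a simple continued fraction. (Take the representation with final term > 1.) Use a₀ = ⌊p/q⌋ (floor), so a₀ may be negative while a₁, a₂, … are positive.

-719 = -4×186 + 25
186 = 7×25 + 11
25 = 2×11 + 3
11 = 3×3 + 2
3 = 1×2 + 1
2 = 2×1 + 0  (stop)
So -719/186 = [-4; 7, 2, 3, 1, 2].

[-4; 7, 2, 3, 1, 2]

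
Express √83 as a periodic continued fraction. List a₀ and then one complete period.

[9; 9, 18]

a₀ = ⌊√83⌋ = 9.
With m₀=0, d₀=1 and mₖ₊₁ = dₖaₖ − mₖ, dₖ₊₁ = (n − mₖ₊₁²)/dₖ, aₖ₊₁ = ⌊(a₀+mₖ₊₁)/dₖ₊₁⌋:
  k=1: m=9, d=2, a=9
  k=2: m=9, d=1, a=18
d=1 and a=2a₀=18 at k=2, so the next step gives (m, d) = (9, 2) again — its k=1 value — and the period has length 2.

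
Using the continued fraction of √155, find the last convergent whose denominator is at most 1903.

√155 = [12; 2, 4, 2, 24, …] (period length 4).
Convergents:
  p_0/q_0 = 12/1
  p_1/q_1 = 25/2
  p_2/q_2 = 112/9
  p_3/q_3 = 249/20
  p_4/q_4 = 6088/489
  p_5/q_5 = 12425/998
  p_6/q_6 = 55788/4481
q_5 = 998 ≤ 1903 < 4481 = q_6, so the answer is 12425/998.

12425/998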